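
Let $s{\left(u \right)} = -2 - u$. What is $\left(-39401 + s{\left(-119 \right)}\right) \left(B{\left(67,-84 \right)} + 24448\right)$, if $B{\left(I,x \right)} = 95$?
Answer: $-964147212$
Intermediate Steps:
$\left(-39401 + s{\left(-119 \right)}\right) \left(B{\left(67,-84 \right)} + 24448\right) = \left(-39401 - -117\right) \left(95 + 24448\right) = \left(-39401 + \left(-2 + 119\right)\right) 24543 = \left(-39401 + 117\right) 24543 = \left(-39284\right) 24543 = -964147212$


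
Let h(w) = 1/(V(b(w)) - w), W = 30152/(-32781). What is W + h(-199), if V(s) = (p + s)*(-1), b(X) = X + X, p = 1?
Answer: -17937811/19537476 ≈ -0.91812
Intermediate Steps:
b(X) = 2*X
V(s) = -1 - s (V(s) = (1 + s)*(-1) = -1 - s)
W = -30152/32781 (W = 30152*(-1/32781) = -30152/32781 ≈ -0.91980)
h(w) = 1/(-1 - 3*w) (h(w) = 1/((-1 - 2*w) - w) = 1/(-1 - 3*w))
W + h(-199) = -30152/32781 - 1/(1 + 3*(-199)) = -30152/32781 - 1/(1 - 597) = -30152/32781 - 1/(-596) = -30152/32781 - 1*(-1/596) = -30152/32781 + 1/596 = -17937811/19537476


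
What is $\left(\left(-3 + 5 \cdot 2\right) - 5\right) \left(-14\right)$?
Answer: $-28$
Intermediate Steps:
$\left(\left(-3 + 5 \cdot 2\right) - 5\right) \left(-14\right) = \left(\left(-3 + 10\right) - 5\right) \left(-14\right) = \left(7 - 5\right) \left(-14\right) = 2 \left(-14\right) = -28$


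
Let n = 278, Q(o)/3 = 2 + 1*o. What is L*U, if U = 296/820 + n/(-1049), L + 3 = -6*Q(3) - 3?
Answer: -1981056/215045 ≈ -9.2123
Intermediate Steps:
Q(o) = 6 + 3*o (Q(o) = 3*(2 + 1*o) = 3*(2 + o) = 6 + 3*o)
L = -96 (L = -3 + (-6*(6 + 3*3) - 3) = -3 + (-6*(6 + 9) - 3) = -3 + (-6*15 - 3) = -3 + (-90 - 3) = -3 - 93 = -96)
U = 20636/215045 (U = 296/820 + 278/(-1049) = 296*(1/820) + 278*(-1/1049) = 74/205 - 278/1049 = 20636/215045 ≈ 0.095961)
L*U = -96*20636/215045 = -1981056/215045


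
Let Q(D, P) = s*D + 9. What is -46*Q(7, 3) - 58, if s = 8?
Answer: -3048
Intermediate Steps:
Q(D, P) = 9 + 8*D (Q(D, P) = 8*D + 9 = 9 + 8*D)
-46*Q(7, 3) - 58 = -46*(9 + 8*7) - 58 = -46*(9 + 56) - 58 = -46*65 - 58 = -2990 - 58 = -3048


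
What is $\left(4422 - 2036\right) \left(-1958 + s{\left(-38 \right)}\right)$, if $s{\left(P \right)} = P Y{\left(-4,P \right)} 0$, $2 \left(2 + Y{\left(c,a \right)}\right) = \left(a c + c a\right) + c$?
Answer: $-4671788$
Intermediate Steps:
$Y{\left(c,a \right)} = -2 + \frac{c}{2} + a c$ ($Y{\left(c,a \right)} = -2 + \frac{\left(a c + c a\right) + c}{2} = -2 + \frac{\left(a c + a c\right) + c}{2} = -2 + \frac{2 a c + c}{2} = -2 + \frac{c + 2 a c}{2} = -2 + \left(\frac{c}{2} + a c\right) = -2 + \frac{c}{2} + a c$)
$s{\left(P \right)} = 0$ ($s{\left(P \right)} = P \left(-2 + \frac{1}{2} \left(-4\right) + P \left(-4\right)\right) 0 = P \left(-2 - 2 - 4 P\right) 0 = P \left(-4 - 4 P\right) 0 = 0$)
$\left(4422 - 2036\right) \left(-1958 + s{\left(-38 \right)}\right) = \left(4422 - 2036\right) \left(-1958 + 0\right) = 2386 \left(-1958\right) = -4671788$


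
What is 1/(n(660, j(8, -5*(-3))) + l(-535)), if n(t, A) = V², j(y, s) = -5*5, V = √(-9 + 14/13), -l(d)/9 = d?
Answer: 13/62492 ≈ 0.00020803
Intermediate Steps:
l(d) = -9*d
V = I*√1339/13 (V = √(-9 + 14*(1/13)) = √(-9 + 14/13) = √(-103/13) = I*√1339/13 ≈ 2.8148*I)
j(y, s) = -25
n(t, A) = -103/13 (n(t, A) = (I*√1339/13)² = -103/13)
1/(n(660, j(8, -5*(-3))) + l(-535)) = 1/(-103/13 - 9*(-535)) = 1/(-103/13 + 4815) = 1/(62492/13) = 13/62492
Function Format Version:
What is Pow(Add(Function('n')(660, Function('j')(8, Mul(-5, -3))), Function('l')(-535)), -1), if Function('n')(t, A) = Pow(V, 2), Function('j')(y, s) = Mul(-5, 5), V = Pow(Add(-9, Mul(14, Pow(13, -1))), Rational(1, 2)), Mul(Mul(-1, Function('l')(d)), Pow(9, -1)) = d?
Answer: Rational(13, 62492) ≈ 0.00020803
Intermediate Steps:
Function('l')(d) = Mul(-9, d)
V = Mul(Rational(1, 13), I, Pow(1339, Rational(1, 2))) (V = Pow(Add(-9, Mul(14, Rational(1, 13))), Rational(1, 2)) = Pow(Add(-9, Rational(14, 13)), Rational(1, 2)) = Pow(Rational(-103, 13), Rational(1, 2)) = Mul(Rational(1, 13), I, Pow(1339, Rational(1, 2))) ≈ Mul(2.8148, I))
Function('j')(y, s) = -25
Function('n')(t, A) = Rational(-103, 13) (Function('n')(t, A) = Pow(Mul(Rational(1, 13), I, Pow(1339, Rational(1, 2))), 2) = Rational(-103, 13))
Pow(Add(Function('n')(660, Function('j')(8, Mul(-5, -3))), Function('l')(-535)), -1) = Pow(Add(Rational(-103, 13), Mul(-9, -535)), -1) = Pow(Add(Rational(-103, 13), 4815), -1) = Pow(Rational(62492, 13), -1) = Rational(13, 62492)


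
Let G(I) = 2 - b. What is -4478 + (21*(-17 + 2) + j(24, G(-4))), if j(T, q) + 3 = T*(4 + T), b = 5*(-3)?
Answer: -4124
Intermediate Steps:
b = -15
G(I) = 17 (G(I) = 2 - 1*(-15) = 2 + 15 = 17)
j(T, q) = -3 + T*(4 + T)
-4478 + (21*(-17 + 2) + j(24, G(-4))) = -4478 + (21*(-17 + 2) + (-3 + 24**2 + 4*24)) = -4478 + (21*(-15) + (-3 + 576 + 96)) = -4478 + (-315 + 669) = -4478 + 354 = -4124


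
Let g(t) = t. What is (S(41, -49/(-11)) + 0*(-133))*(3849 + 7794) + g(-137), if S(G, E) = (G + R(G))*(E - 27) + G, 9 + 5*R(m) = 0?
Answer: -539695514/55 ≈ -9.8126e+6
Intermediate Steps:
R(m) = -9/5 (R(m) = -9/5 + (⅕)*0 = -9/5 + 0 = -9/5)
S(G, E) = G + (-27 + E)*(-9/5 + G) (S(G, E) = (G - 9/5)*(E - 27) + G = (-9/5 + G)*(-27 + E) + G = (-27 + E)*(-9/5 + G) + G = G + (-27 + E)*(-9/5 + G))
(S(41, -49/(-11)) + 0*(-133))*(3849 + 7794) + g(-137) = ((243/5 - 26*41 - (-441)/(5*(-11)) - 49/(-11)*41) + 0*(-133))*(3849 + 7794) - 137 = ((243/5 - 1066 - (-441)*(-1)/(5*11) - 49*(-1/11)*41) + 0)*11643 - 137 = ((243/5 - 1066 - 9/5*49/11 + (49/11)*41) + 0)*11643 - 137 = ((243/5 - 1066 - 441/55 + 2009/11) + 0)*11643 - 137 = (-46353/55 + 0)*11643 - 137 = -46353/55*11643 - 137 = -539687979/55 - 137 = -539695514/55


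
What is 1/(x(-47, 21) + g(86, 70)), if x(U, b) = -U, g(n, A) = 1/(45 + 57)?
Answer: 102/4795 ≈ 0.021272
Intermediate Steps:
g(n, A) = 1/102
1/(x(-47, 21) + g(86, 70)) = 1/(-1*(-47) + 1/102) = 1/(47 + 1/102) = 1/(4795/102) = 102/4795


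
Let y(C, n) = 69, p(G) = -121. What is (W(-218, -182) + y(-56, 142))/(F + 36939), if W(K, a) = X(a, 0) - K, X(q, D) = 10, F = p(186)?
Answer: 297/36818 ≈ 0.0080667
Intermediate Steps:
F = -121
W(K, a) = 10 - K
(W(-218, -182) + y(-56, 142))/(F + 36939) = ((10 - 1*(-218)) + 69)/(-121 + 36939) = ((10 + 218) + 69)/36818 = (228 + 69)*(1/36818) = 297*(1/36818) = 297/36818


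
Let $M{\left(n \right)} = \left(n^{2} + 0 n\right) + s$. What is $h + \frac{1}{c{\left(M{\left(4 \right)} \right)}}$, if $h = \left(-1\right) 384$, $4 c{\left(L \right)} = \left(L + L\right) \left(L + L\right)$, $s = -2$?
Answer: $- \frac{75263}{196} \approx -384.0$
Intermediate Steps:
$M{\left(n \right)} = -2 + n^{2}$ ($M{\left(n \right)} = \left(n^{2} + 0 n\right) - 2 = \left(n^{2} + 0\right) - 2 = n^{2} - 2 = -2 + n^{2}$)
$c{\left(L \right)} = L^{2}$ ($c{\left(L \right)} = \frac{\left(L + L\right) \left(L + L\right)}{4} = \frac{2 L 2 L}{4} = \frac{4 L^{2}}{4} = L^{2}$)
$h = -384$
$h + \frac{1}{c{\left(M{\left(4 \right)} \right)}} = -384 + \frac{1}{\left(-2 + 4^{2}\right)^{2}} = -384 + \frac{1}{\left(-2 + 16\right)^{2}} = -384 + \frac{1}{14^{2}} = -384 + \frac{1}{196} = - \frac{75263}{196}$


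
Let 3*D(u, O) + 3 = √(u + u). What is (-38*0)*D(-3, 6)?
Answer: 0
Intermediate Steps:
D(u, O) = -1 + √2*√u/3 (D(u, O) = -1 + √(u + u)/3 = -1 + √(2*u)/3 = -1 + (√2*√u)/3 = -1 + √2*√u/3)
(-38*0)*D(-3, 6) = (-38*0)*(-1 + √2*√(-3)/3) = 0*(-1 + √2*(I*√3)/3) = 0*(-1 + I*√6/3) = 0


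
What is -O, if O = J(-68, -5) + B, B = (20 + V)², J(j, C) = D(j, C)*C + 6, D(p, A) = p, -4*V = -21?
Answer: -15737/16 ≈ -983.56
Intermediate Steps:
V = 21/4 (V = -¼*(-21) = 21/4 ≈ 5.2500)
J(j, C) = 6 + C*j (J(j, C) = j*C + 6 = C*j + 6 = 6 + C*j)
B = 10201/16 (B = (20 + 21/4)² = (101/4)² = 10201/16 ≈ 637.56)
O = 15737/16 (O = (6 - 5*(-68)) + 10201/16 = (6 + 340) + 10201/16 = 346 + 10201/16 = 15737/16 ≈ 983.56)
-O = -1*15737/16 = -15737/16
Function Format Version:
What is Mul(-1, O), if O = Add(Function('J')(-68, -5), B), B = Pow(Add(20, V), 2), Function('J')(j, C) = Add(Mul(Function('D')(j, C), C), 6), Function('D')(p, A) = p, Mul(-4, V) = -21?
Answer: Rational(-15737, 16) ≈ -983.56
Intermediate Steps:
V = Rational(21, 4) (V = Mul(Rational(-1, 4), -21) = Rational(21, 4) ≈ 5.2500)
Function('J')(j, C) = Add(6, Mul(C, j)) (Function('J')(j, C) = Add(Mul(j, C), 6) = Add(Mul(C, j), 6) = Add(6, Mul(C, j)))
B = Rational(10201, 16) (B = Pow(Add(20, Rational(21, 4)), 2) = Pow(Rational(101, 4), 2) = Rational(10201, 16) ≈ 637.56)
O = Rational(15737, 16) (O = Add(Add(6, Mul(-5, -68)), Rational(10201, 16)) = Add(Add(6, 340), Rational(10201, 16)) = Add(346, Rational(10201, 16)) = Rational(15737, 16) ≈ 983.56)
Mul(-1, O) = Mul(-1, Rational(15737, 16)) = Rational(-15737, 16)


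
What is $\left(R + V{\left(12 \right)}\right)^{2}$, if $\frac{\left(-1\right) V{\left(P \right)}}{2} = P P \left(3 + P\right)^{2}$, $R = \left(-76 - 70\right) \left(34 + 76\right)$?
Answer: $6538339600$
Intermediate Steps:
$R = -16060$ ($R = \left(-146\right) 110 = -16060$)
$V{\left(P \right)} = - 2 P^{2} \left(3 + P\right)^{2}$ ($V{\left(P \right)} = - 2 P P \left(3 + P\right)^{2} = - 2 P^{2} \left(3 + P\right)^{2}$)
$\left(R + V{\left(12 \right)}\right)^{2} = \left(-16060 - 2 \cdot 12^{2} \left(3 + 12\right)^{2}\right)^{2} = \left(-16060 - 288 \cdot 15^{2}\right)^{2} = \left(-16060 - 288 \cdot 225\right)^{2} = \left(-16060 - 64800\right)^{2} = \left(-80860\right)^{2} = 6538339600$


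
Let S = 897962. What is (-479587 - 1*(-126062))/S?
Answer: -353525/897962 ≈ -0.39370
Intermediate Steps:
(-479587 - 1*(-126062))/S = (-479587 - 1*(-126062))/897962 = (-479587 + 126062)*(1/897962) = -353525*1/897962 = -353525/897962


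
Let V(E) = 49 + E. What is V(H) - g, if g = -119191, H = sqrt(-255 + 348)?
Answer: 119240 + sqrt(93) ≈ 1.1925e+5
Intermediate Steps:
H = sqrt(93) ≈ 9.6436
V(H) - g = (49 + sqrt(93)) - 1*(-119191) = (49 + sqrt(93)) + 119191 = 119240 + sqrt(93)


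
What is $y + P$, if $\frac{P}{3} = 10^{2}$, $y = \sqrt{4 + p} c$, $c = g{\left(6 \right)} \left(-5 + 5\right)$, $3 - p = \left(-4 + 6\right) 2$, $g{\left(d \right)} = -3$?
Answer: $300$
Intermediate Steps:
$p = -1$ ($p = 3 - \left(-4 + 6\right) 2 = 3 - 2 \cdot 2 = 3 - 4 = -1$)
$c = 0$ ($c = - 3 \left(-5 + 5\right) = \left(-3\right) 0 = 0$)
$y = 0$ ($y = \sqrt{4 - 1} \cdot 0 = \sqrt{3} \cdot 0 = 0$)
$P = 300$ ($P = 3 \cdot 10^{2} = 3 \cdot 100 = 300$)
$y + P = 0 + 300 = 300$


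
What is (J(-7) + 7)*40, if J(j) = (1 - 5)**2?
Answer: 920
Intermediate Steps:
J(j) = 16 (J(j) = (-4)**2 = 16)
(J(-7) + 7)*40 = (16 + 7)*40 = 23*40 = 920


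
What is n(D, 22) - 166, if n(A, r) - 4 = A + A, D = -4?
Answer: -170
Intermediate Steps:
n(A, r) = 4 + 2*A (n(A, r) = 4 + (A + A) = 4 + 2*A)
n(D, 22) - 166 = (4 + 2*(-4)) - 166 = (4 - 8) - 166 = -4 - 166 = -170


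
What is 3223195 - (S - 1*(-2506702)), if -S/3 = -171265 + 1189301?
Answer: 3770601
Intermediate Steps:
S = -3054108 (S = -3*(-171265 + 1189301) = -3*1018036 = -3054108)
3223195 - (S - 1*(-2506702)) = 3223195 - (-3054108 - 1*(-2506702)) = 3223195 - (-3054108 + 2506702) = 3223195 - 1*(-547406) = 3223195 + 547406 = 3770601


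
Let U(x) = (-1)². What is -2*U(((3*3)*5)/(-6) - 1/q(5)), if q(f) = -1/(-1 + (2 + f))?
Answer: -2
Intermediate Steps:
q(f) = -1/(1 + f)
U(x) = 1
-2*U(((3*3)*5)/(-6) - 1/q(5)) = -2*1 = -2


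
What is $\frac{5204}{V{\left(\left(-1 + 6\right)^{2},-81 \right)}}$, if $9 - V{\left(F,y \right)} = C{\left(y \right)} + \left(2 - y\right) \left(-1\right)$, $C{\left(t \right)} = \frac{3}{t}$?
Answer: $\frac{140508}{2485} \approx 56.542$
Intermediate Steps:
$V{\left(F,y \right)} = 11 - y - \frac{3}{y}$ ($V{\left(F,y \right)} = 9 - \left(\frac{3}{y} + \left(2 - y\right) \left(-1\right)\right) = 9 - \left(\frac{3}{y} + \left(-2 + y\right)\right) = 9 - \left(-2 + y + \frac{3}{y}\right) = 11 - y - \frac{3}{y}$)
$\frac{5204}{V{\left(\left(-1 + 6\right)^{2},-81 \right)}} = \frac{5204}{11 - -81 - \frac{3}{-81}} = \frac{5204}{11 + 81 - - \frac{1}{27}} = \frac{5204}{11 + 81 + \frac{1}{27}} = \frac{5204}{\frac{2485}{27}} = 5204 \cdot \frac{27}{2485} = \frac{140508}{2485}$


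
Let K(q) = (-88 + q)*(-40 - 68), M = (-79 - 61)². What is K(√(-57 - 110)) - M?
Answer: -10096 - 108*I*√167 ≈ -10096.0 - 1395.7*I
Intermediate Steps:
M = 19600 (M = (-140)² = 19600)
K(q) = 9504 - 108*q (K(q) = (-88 + q)*(-108) = 9504 - 108*q)
K(√(-57 - 110)) - M = (9504 - 108*√(-57 - 110)) - 1*19600 = (9504 - 108*I*√167) - 19600 = -10096 - 108*I*√167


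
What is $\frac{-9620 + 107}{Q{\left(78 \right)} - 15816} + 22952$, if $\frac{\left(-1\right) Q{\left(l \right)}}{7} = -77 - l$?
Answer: $\frac{338115425}{14731} \approx 22953.0$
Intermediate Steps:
$Q{\left(l \right)} = 539 + 7 l$ ($Q{\left(l \right)} = - 7 \left(-77 - l\right) = 539 + 7 l$)
$\frac{-9620 + 107}{Q{\left(78 \right)} - 15816} + 22952 = \frac{-9620 + 107}{\left(539 + 7 \cdot 78\right) - 15816} + 22952 = - \frac{9513}{\left(539 + 546\right) - 15816} + 22952 = - \frac{9513}{1085 - 15816} + 22952 = - \frac{9513}{-14731} + 22952 = \left(-9513\right) \left(- \frac{1}{14731}\right) + 22952 = \frac{9513}{14731} + 22952 = \frac{338115425}{14731}$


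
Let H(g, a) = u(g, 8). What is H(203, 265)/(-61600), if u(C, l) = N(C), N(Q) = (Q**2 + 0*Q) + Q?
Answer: -1479/2200 ≈ -0.67227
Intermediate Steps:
N(Q) = Q + Q**2 (N(Q) = (Q**2 + 0) + Q = Q**2 + Q = Q + Q**2)
u(C, l) = C*(1 + C)
H(g, a) = g*(1 + g)
H(203, 265)/(-61600) = (203*(1 + 203))/(-61600) = (203*204)*(-1/61600) = 41412*(-1/61600) = -1479/2200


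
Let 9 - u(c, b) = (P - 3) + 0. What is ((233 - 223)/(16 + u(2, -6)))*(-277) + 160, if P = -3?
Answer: 2190/31 ≈ 70.645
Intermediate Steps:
u(c, b) = 15 (u(c, b) = 9 - ((-3 - 3) + 0) = 9 - (-6 + 0) = 9 - 1*(-6) = 9 + 6 = 15)
((233 - 223)/(16 + u(2, -6)))*(-277) + 160 = ((233 - 223)/(16 + 15))*(-277) + 160 = (10/31)*(-277) + 160 = -2770/31 + 160 = 2190/31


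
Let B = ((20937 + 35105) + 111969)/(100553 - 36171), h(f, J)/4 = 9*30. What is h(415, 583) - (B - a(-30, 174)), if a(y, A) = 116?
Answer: 76832861/64382 ≈ 1193.4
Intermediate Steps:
h(f, J) = 1080 (h(f, J) = 4*(9*30) = 4*270 = 1080)
B = 168011/64382 (B = (56042 + 111969)/64382 = 168011*(1/64382) = 168011/64382 ≈ 2.6096)
h(415, 583) - (B - a(-30, 174)) = 1080 - (168011/64382 - 1*116) = 1080 - (168011/64382 - 116) = 1080 - 1*(-7300301/64382) = 1080 + 7300301/64382 = 76832861/64382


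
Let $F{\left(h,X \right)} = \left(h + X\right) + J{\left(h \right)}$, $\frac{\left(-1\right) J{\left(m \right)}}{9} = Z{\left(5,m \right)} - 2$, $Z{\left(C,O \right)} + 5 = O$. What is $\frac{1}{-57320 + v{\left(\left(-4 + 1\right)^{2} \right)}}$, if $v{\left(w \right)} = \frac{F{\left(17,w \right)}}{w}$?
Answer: $- \frac{9}{515944} \approx -1.7444 \cdot 10^{-5}$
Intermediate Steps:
$Z{\left(C,O \right)} = -5 + O$
$J{\left(m \right)} = 63 - 9 m$ ($J{\left(m \right)} = - 9 \left(\left(-5 + m\right) - 2\right) = - 9 \left(-7 + m\right) = 63 - 9 m$)
$F{\left(h,X \right)} = 63 + X - 8 h$ ($F{\left(h,X \right)} = \left(h + X\right) - \left(-63 + 9 h\right) = \left(X + h\right) - \left(-63 + 9 h\right) = 63 + X - 8 h$)
$v{\left(w \right)} = \frac{-73 + w}{w}$ ($v{\left(w \right)} = \frac{63 + w - 136}{w} = \frac{-73 + w}{w}$)
$\frac{1}{-57320 + v{\left(\left(-4 + 1\right)^{2} \right)}} = \frac{1}{-57320 + \frac{-73 + \left(-4 + 1\right)^{2}}{\left(-4 + 1\right)^{2}}} = \frac{1}{-57320 + \frac{-73 + \left(-3\right)^{2}}{\left(-3\right)^{2}}} = \frac{1}{-57320 + \frac{-73 + 9}{9}} = \frac{1}{-57320 + \frac{1}{9} \left(-64\right)} = \frac{1}{-57320 - \frac{64}{9}} = \frac{1}{- \frac{515944}{9}} = - \frac{9}{515944}$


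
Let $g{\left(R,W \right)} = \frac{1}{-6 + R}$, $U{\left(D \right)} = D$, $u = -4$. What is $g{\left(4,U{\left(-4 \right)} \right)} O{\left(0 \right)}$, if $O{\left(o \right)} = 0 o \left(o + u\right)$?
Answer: $0$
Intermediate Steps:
$O{\left(o \right)} = 0$ ($O{\left(o \right)} = 0 o \left(o - 4\right) = 0 \left(-4 + o\right) = 0$)
$g{\left(4,U{\left(-4 \right)} \right)} O{\left(0 \right)} = \frac{1}{-6 + 4} \cdot 0 = \frac{1}{-2} \cdot 0 = \left(- \frac{1}{2}\right) 0 = 0$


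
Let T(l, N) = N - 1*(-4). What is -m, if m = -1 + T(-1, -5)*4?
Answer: 5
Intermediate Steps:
T(l, N) = 4 + N (T(l, N) = N + 4 = 4 + N)
m = -5 (m = -1 + (4 - 5)*4 = -1 - 1*4 = -1 - 4 = -5)
-m = -1*(-5) = 5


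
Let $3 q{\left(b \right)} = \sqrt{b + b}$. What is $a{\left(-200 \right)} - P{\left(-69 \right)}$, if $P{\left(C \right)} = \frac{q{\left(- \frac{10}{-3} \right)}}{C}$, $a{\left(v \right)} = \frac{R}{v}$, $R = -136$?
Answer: $\frac{17}{25} + \frac{2 \sqrt{15}}{621} \approx 0.69247$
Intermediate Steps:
$a{\left(v \right)} = - \frac{136}{v}$
$q{\left(b \right)} = \frac{\sqrt{2} \sqrt{b}}{3}$ ($q{\left(b \right)} = \frac{\sqrt{b + b}}{3} = \frac{\sqrt{2 b}}{3} = \frac{\sqrt{2} \sqrt{b}}{3}$)
$P{\left(C \right)} = \frac{2 \sqrt{15}}{9 C}$ ($P{\left(C \right)} = \frac{\frac{1}{3} \sqrt{2} \sqrt{- \frac{10}{-3}}}{C} = \frac{\frac{1}{3} \sqrt{2} \sqrt{\left(-10\right) \left(- \frac{1}{3}\right)}}{C} = \frac{\frac{1}{3} \sqrt{2} \sqrt{\frac{10}{3}}}{C} = \frac{\frac{1}{3} \sqrt{2} \frac{\sqrt{30}}{3}}{C} = \frac{\frac{2}{9} \sqrt{15}}{C} = \frac{2 \sqrt{15}}{9 C}$)
$a{\left(-200 \right)} - P{\left(-69 \right)} = - \frac{136}{-200} - \frac{2 \sqrt{15}}{9 \left(-69\right)} = \left(-136\right) \left(- \frac{1}{200}\right) - \frac{2}{9} \sqrt{15} \left(- \frac{1}{69}\right) = \frac{17}{25} - - \frac{2 \sqrt{15}}{621} = \frac{17}{25} + \frac{2 \sqrt{15}}{621}$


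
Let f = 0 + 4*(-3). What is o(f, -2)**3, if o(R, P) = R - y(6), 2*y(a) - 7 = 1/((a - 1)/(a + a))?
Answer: -4657463/1000 ≈ -4657.5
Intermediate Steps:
y(a) = 7/2 + a/(-1 + a) (y(a) = 7/2 + (1/((a - 1)/(a + a)))/2 = 7/2 + (1/((-1 + a)/((2*a))))/2 = 7/2 + (1/((-1 + a)*(1/(2*a))))/2 = 7/2 + (1/((-1 + a)/(2*a)))/2 = 7/2 + (1*(2*a/(-1 + a)))/2 = 7/2 + (2*a/(-1 + a))/2 = 7/2 + a/(-1 + a))
f = -12 (f = 0 - 12 = -12)
o(R, P) = -47/10 + R (o(R, P) = R - (-7 + 9*6)/(2*(-1 + 6)) = R - (-7 + 54)/(2*5) = R - 47/(2*5) = R - 1*47/10 = R - 47/10 = -47/10 + R)
o(f, -2)**3 = (-47/10 - 12)**3 = (-167/10)**3 = -4657463/1000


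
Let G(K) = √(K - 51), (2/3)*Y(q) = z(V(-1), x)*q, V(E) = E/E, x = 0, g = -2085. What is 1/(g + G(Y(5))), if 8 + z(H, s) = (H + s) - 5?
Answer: -695/1449122 - I*√141/4347366 ≈ -0.0004796 - 2.7314e-6*I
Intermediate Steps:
V(E) = 1
z(H, s) = -13 + H + s (z(H, s) = -8 + ((H + s) - 5) = -8 + (-5 + H + s) = -13 + H + s)
Y(q) = -18*q (Y(q) = 3*((-13 + 1 + 0)*q)/2 = 3*(-12*q)/2 = -18*q)
G(K) = √(-51 + K)
1/(g + G(Y(5))) = 1/(-2085 + √(-51 - 18*5)) = 1/(-2085 + √(-51 - 90)) = 1/(-2085 + √(-141)) = 1/(-2085 + I*√141)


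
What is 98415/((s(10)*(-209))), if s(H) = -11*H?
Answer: 19683/4598 ≈ 4.2808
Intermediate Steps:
98415/((s(10)*(-209))) = 98415/((-11*10*(-209))) = 98415/((-110*(-209))) = 98415/22990 = 98415*(1/22990) = 19683/4598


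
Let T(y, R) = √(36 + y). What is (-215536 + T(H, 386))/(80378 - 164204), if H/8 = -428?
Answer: 107768/41913 - 11*I*√7/41913 ≈ 2.5712 - 0.00069437*I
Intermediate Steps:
H = -3424 (H = 8*(-428) = -3424)
(-215536 + T(H, 386))/(80378 - 164204) = (-215536 + √(36 - 3424))/(80378 - 164204) = (-215536 + √(-3388))/(-83826) = (-215536 + 22*I*√7)*(-1/83826) = 107768/41913 - 11*I*√7/41913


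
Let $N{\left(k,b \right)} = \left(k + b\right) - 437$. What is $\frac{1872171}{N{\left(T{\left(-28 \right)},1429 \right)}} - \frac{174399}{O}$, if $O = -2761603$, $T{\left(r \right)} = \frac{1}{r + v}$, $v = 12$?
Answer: $\frac{82725856688337}{43829401213} \approx 1887.5$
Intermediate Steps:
$T{\left(r \right)} = \frac{1}{12 + r}$ ($T{\left(r \right)} = \frac{1}{r + 12} = \frac{1}{12 + r}$)
$N{\left(k,b \right)} = -437 + b + k$ ($N{\left(k,b \right)} = \left(b + k\right) - 437 = -437 + b + k$)
$\frac{1872171}{N{\left(T{\left(-28 \right)},1429 \right)}} - \frac{174399}{O} = \frac{1872171}{-437 + 1429 + \frac{1}{12 - 28}} - \frac{174399}{-2761603} = \frac{1872171}{-437 + 1429 + \frac{1}{-16}} - - \frac{174399}{2761603} = \frac{1872171}{-437 + 1429 - \frac{1}{16}} + \frac{174399}{2761603} = \frac{1872171}{\frac{15871}{16}} + \frac{174399}{2761603} = 1872171 \cdot \frac{16}{15871} + \frac{174399}{2761603} = \frac{29954736}{15871} + \frac{174399}{2761603} = \frac{82725856688337}{43829401213}$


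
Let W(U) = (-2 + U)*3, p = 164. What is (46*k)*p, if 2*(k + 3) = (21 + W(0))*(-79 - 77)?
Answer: -8849112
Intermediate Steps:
W(U) = -6 + 3*U
k = -1173 (k = -3 + ((21 + (-6 + 3*0))*(-79 - 77))/2 = -3 + ((21 + (-6 + 0))*(-156))/2 = -3 + ((21 - 6)*(-156))/2 = -3 + (15*(-156))/2 = -3 + (½)*(-2340) = -3 - 1170 = -1173)
(46*k)*p = (46*(-1173))*164 = -53958*164 = -8849112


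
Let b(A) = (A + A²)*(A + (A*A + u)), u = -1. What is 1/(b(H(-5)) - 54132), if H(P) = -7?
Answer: -1/52410 ≈ -1.9080e-5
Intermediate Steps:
b(A) = (A + A²)*(-1 + A + A²) (b(A) = (A + A²)*(A + (A*A - 1)) = (A + A²)*(A + (A² - 1)) = (A + A²)*(A + (-1 + A²)) = (A + A²)*(-1 + A + A²))
1/(b(H(-5)) - 54132) = 1/(((-7)⁴ - 1*(-7) + 2*(-7)³) - 54132) = 1/((2401 + 7 + 2*(-343)) - 54132) = 1/((2401 + 7 - 686) - 54132) = 1/(1722 - 54132) = 1/(-52410) = -1/52410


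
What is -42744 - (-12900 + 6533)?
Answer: -36377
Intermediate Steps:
-42744 - (-12900 + 6533) = -42744 - 1*(-6367) = -42744 + 6367 = -36377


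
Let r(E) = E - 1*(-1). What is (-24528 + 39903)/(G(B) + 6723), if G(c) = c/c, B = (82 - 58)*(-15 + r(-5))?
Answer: 375/164 ≈ 2.2866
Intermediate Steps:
r(E) = 1 + E (r(E) = E + 1 = 1 + E)
B = -456 (B = (82 - 58)*(-15 + (1 - 5)) = 24*(-15 - 4) = 24*(-19) = -456)
G(c) = 1
(-24528 + 39903)/(G(B) + 6723) = (-24528 + 39903)/(1 + 6723) = 15375/6724 = 15375*(1/6724) = 375/164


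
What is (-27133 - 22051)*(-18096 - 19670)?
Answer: 1857482944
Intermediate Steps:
(-27133 - 22051)*(-18096 - 19670) = -49184*(-37766) = 1857482944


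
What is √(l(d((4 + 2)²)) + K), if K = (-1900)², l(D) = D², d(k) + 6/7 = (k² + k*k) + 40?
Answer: 2*√129028181/7 ≈ 3245.4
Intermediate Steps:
d(k) = 274/7 + 2*k² (d(k) = -6/7 + ((k² + k*k) + 40) = -6/7 + ((k² + k²) + 40) = -6/7 + (2*k² + 40) = -6/7 + (40 + 2*k²) = 274/7 + 2*k²)
K = 3610000
√(l(d((4 + 2)²)) + K) = √((274/7 + 2*((4 + 2)²)²)² + 3610000) = √((274/7 + 2*(6²)²)² + 3610000) = √((274/7 + 2*36²)² + 3610000) = √((274/7 + 2*1296)² + 3610000) = √((274/7 + 2592)² + 3610000) = √((18418/7)² + 3610000) = √(339222724/49 + 3610000) = √(516112724/49) = 2*√129028181/7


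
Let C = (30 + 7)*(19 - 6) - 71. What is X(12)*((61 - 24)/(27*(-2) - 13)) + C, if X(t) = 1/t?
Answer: 329603/804 ≈ 409.95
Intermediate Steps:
C = 410 (C = 37*13 - 71 = 481 - 71 = 410)
X(12)*((61 - 24)/(27*(-2) - 13)) + C = ((61 - 24)/(27*(-2) - 13))/12 + 410 = (37/(-54 - 13))/12 + 410 = (37/(-67))/12 + 410 = (37*(-1/67))/12 + 410 = (1/12)*(-37/67) + 410 = -37/804 + 410 = 329603/804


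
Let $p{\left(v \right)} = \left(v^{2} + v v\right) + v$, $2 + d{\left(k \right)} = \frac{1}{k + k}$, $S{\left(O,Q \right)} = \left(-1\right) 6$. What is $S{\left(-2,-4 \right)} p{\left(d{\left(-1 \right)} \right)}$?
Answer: $-60$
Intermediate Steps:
$S{\left(O,Q \right)} = -6$
$d{\left(k \right)} = -2 + \frac{1}{2 k}$ ($d{\left(k \right)} = -2 + \frac{1}{k + k} = -2 + \frac{1}{2 k}$)
$p{\left(v \right)} = v + 2 v^{2}$ ($p{\left(v \right)} = \left(v^{2} + v^{2}\right) + v = 2 v^{2} + v = v + 2 v^{2}$)
$S{\left(-2,-4 \right)} p{\left(d{\left(-1 \right)} \right)} = - 6 \left(-2 + \frac{1}{2 \left(-1\right)}\right) \left(1 + 2 \left(-2 + \frac{1}{2 \left(-1\right)}\right)\right) = - 6 \left(-2 + \frac{1}{2} \left(-1\right)\right) \left(1 + 2 \left(-2 + \frac{1}{2} \left(-1\right)\right)\right) = - 6 \left(-2 - \frac{1}{2}\right) \left(1 + 2 \left(-2 - \frac{1}{2}\right)\right) = - 6 \left(- \frac{5 \left(1 + 2 \left(- \frac{5}{2}\right)\right)}{2}\right) = - 6 \left(- \frac{5 \left(1 - 5\right)}{2}\right) = - 6 \left(\left(- \frac{5}{2}\right) \left(-4\right)\right) = \left(-6\right) 10 = -60$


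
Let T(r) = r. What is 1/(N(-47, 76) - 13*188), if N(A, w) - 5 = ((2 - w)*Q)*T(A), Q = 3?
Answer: 1/7995 ≈ 0.00012508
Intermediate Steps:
N(A, w) = 5 + A*(6 - 3*w) (N(A, w) = 5 + ((2 - w)*3)*A = 5 + (6 - 3*w)*A = 5 + A*(6 - 3*w))
1/(N(-47, 76) - 13*188) = 1/((5 + 6*(-47) - 3*(-47)*76) - 13*188) = 1/((5 - 282 + 10716) - 2444) = 1/(10439 - 2444) = 1/7995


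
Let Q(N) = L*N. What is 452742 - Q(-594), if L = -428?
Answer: 198510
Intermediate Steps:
Q(N) = -428*N
452742 - Q(-594) = 452742 - (-428)*(-594) = 452742 - 1*254232 = 452742 - 254232 = 198510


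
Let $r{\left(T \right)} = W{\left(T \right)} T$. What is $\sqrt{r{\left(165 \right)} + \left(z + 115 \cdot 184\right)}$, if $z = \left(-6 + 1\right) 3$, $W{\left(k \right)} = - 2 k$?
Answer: $i \sqrt{33305} \approx 182.5 i$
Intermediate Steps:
$z = -15$ ($z = \left(-5\right) 3 = -15$)
$r{\left(T \right)} = - 2 T^{2}$ ($r{\left(T \right)} = - 2 T T = - 2 T^{2}$)
$\sqrt{r{\left(165 \right)} + \left(z + 115 \cdot 184\right)} = \sqrt{- 2 \cdot 165^{2} + \left(-15 + 115 \cdot 184\right)} = \sqrt{\left(-2\right) 27225 + \left(-15 + 21160\right)} = \sqrt{-54450 + 21145} = \sqrt{-33305} = i \sqrt{33305}$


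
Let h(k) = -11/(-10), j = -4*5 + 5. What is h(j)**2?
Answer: 121/100 ≈ 1.2100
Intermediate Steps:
j = -15 (j = -20 + 5 = -15)
h(k) = 11/10 (h(k) = -11*(-1/10) = 11/10)
h(j)**2 = (11/10)**2 = 121/100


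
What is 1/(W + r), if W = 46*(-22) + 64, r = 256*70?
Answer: 1/16972 ≈ 5.8921e-5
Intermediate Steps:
r = 17920
W = -948 (W = -1012 + 64 = -948)
1/(W + r) = 1/(-948 + 17920) = 1/16972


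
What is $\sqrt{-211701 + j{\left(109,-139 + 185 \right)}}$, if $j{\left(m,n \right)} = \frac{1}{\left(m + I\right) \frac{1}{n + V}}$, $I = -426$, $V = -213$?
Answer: $\frac{5 i \sqrt{850942754}}{317} \approx 460.11 i$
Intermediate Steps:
$j{\left(m,n \right)} = \frac{-213 + n}{-426 + m}$ ($j{\left(m,n \right)} = \frac{1}{\left(m - 426\right) \frac{1}{n - 213}} = \frac{1}{\left(-426 + m\right) \frac{1}{-213 + n}} = \frac{1}{\frac{1}{-213 + n} \left(-426 + m\right)} = \frac{-213 + n}{-426 + m}$)
$\sqrt{-211701 + j{\left(109,-139 + 185 \right)}} = \sqrt{-211701 + \frac{-213 + \left(-139 + 185\right)}{-426 + 109}} = \sqrt{-211701 + \frac{-213 + 46}{-317}} = \sqrt{-211701 - - \frac{167}{317}} = \sqrt{-211701 + \frac{167}{317}} = \sqrt{- \frac{67109050}{317}} = \frac{5 i \sqrt{850942754}}{317}$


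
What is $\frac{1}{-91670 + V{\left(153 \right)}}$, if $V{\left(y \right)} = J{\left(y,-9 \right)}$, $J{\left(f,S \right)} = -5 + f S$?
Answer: $- \frac{1}{93052} \approx -1.0747 \cdot 10^{-5}$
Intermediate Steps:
$J{\left(f,S \right)} = -5 + S f$
$V{\left(y \right)} = -5 - 9 y$
$\frac{1}{-91670 + V{\left(153 \right)}} = \frac{1}{-91670 - 1382} = \frac{1}{-93052} = - \frac{1}{93052}$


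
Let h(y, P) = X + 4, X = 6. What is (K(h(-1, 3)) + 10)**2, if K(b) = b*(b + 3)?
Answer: 19600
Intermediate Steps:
h(y, P) = 10 (h(y, P) = 6 + 4 = 10)
K(b) = b*(3 + b)
(K(h(-1, 3)) + 10)**2 = (10*(3 + 10) + 10)**2 = (10*13 + 10)**2 = (130 + 10)**2 = 140**2 = 19600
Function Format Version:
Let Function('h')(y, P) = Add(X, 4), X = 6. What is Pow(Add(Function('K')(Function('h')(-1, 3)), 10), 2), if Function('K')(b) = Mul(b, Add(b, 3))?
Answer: 19600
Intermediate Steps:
Function('h')(y, P) = 10 (Function('h')(y, P) = Add(6, 4) = 10)
Function('K')(b) = Mul(b, Add(3, b))
Pow(Add(Function('K')(Function('h')(-1, 3)), 10), 2) = Pow(Add(Mul(10, Add(3, 10)), 10), 2) = Pow(Add(Mul(10, 13), 10), 2) = Pow(Add(130, 10), 2) = Pow(140, 2) = 19600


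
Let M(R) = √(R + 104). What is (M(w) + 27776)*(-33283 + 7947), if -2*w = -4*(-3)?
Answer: -703732736 - 177352*√2 ≈ -7.0398e+8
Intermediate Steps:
w = -6 (w = -(-2)*(-3) = -½*12 = -6)
M(R) = √(104 + R)
(M(w) + 27776)*(-33283 + 7947) = (√(104 - 6) + 27776)*(-33283 + 7947) = (√98 + 27776)*(-25336) = (7*√2 + 27776)*(-25336) = (27776 + 7*√2)*(-25336) = -703732736 - 177352*√2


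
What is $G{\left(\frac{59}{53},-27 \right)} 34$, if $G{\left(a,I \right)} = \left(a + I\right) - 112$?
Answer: $- \frac{248472}{53} \approx -4688.1$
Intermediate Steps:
$G{\left(a,I \right)} = -112 + I + a$ ($G{\left(a,I \right)} = \left(I + a\right) - 112 = -112 + I + a$)
$G{\left(\frac{59}{53},-27 \right)} 34 = \left(-112 - 27 + \frac{59}{53}\right) 34 = \left(- \frac{7308}{53}\right) 34 = - \frac{248472}{53}$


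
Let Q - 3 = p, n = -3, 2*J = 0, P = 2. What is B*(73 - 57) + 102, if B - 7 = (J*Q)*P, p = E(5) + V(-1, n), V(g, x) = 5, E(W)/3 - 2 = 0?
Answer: 214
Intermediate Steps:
E(W) = 6 (E(W) = 6 + 3*0 = 6 + 0 = 6)
J = 0 (J = (½)*0 = 0)
p = 11 (p = 6 + 5 = 11)
Q = 14 (Q = 3 + 11 = 14)
B = 7 (B = 7 + (0*14)*2 = 7 + 0*2 = 7 + 0 = 7)
B*(73 - 57) + 102 = 7*(73 - 57) + 102 = 7*16 + 102 = 112 + 102 = 214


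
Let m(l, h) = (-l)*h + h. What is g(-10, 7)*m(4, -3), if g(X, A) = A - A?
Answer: 0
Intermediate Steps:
m(l, h) = h - h*l (m(l, h) = -h*l + h = h - h*l)
g(X, A) = 0
g(-10, 7)*m(4, -3) = 0*(-3*(1 - 1*4)) = 0*(-3*(1 - 4)) = 0*(-3*(-3)) = 0*9 = 0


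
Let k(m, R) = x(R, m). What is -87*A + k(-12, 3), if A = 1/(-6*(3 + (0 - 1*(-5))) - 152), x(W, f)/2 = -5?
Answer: -1913/200 ≈ -9.5650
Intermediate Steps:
x(W, f) = -10 (x(W, f) = 2*(-5) = -10)
k(m, R) = -10
A = -1/200 (A = 1/(-6*(3 + (0 + 5)) - 152) = 1/(-6*(3 + 5) - 152) = 1/(-6*8 - 152) = 1/(-48 - 152) = 1/(-200) = -1/200 ≈ -0.0050000)
-87*A + k(-12, 3) = -87*(-1/200) - 10 = 87/200 - 10 = -1913/200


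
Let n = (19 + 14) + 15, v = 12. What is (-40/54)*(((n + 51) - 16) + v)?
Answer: -1900/27 ≈ -70.370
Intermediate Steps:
n = 48 (n = 33 + 15 = 48)
(-40/54)*(((n + 51) - 16) + v) = (-40/54)*(((48 + 51) - 16) + 12) = (-40*1/54)*((99 - 16) + 12) = -20*(83 + 12)/27 = -20/27*95 = -1900/27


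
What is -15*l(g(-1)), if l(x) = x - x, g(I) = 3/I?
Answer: 0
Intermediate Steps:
l(x) = 0
-15*l(g(-1)) = -15*0 = 0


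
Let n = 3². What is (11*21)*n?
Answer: 2079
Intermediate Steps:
n = 9
(11*21)*n = (11*21)*9 = 231*9 = 2079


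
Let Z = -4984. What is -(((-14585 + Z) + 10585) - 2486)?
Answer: 11470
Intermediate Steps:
-(((-14585 + Z) + 10585) - 2486) = -(((-14585 - 4984) + 10585) - 2486) = -((-19569 + 10585) - 2486) = -(-8984 - 2486) = -1*(-11470) = 11470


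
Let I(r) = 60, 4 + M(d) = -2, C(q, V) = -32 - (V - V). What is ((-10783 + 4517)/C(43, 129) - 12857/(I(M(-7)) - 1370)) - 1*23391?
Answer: -242982709/10480 ≈ -23185.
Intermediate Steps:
C(q, V) = -32 (C(q, V) = -32 - 1*0 = -32 + 0 = -32)
M(d) = -6 (M(d) = -4 - 2 = -6)
((-10783 + 4517)/C(43, 129) - 12857/(I(M(-7)) - 1370)) - 1*23391 = ((-10783 + 4517)/(-32) - 12857/(60 - 1370)) - 1*23391 = (-6266*(-1/32) - 12857/(-1310)) - 23391 = (3133/16 - 12857*(-1/1310)) - 23391 = (3133/16 + 12857/1310) - 23391 = 2154971/10480 - 23391 = -242982709/10480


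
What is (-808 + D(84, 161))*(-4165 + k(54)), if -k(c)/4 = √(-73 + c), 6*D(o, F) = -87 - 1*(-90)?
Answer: 6726475/2 + 3230*I*√19 ≈ 3.3632e+6 + 14079.0*I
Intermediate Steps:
D(o, F) = ½ (D(o, F) = (-87 - 1*(-90))/6 = (-87 + 90)/6 = (⅙)*3 = ½)
k(c) = -4*√(-73 + c)
(-808 + D(84, 161))*(-4165 + k(54)) = (-808 + ½)*(-4165 - 4*√(-73 + 54)) = -1615*(-4165 - 4*I*√19)/2 = 6726475/2 + 3230*I*√19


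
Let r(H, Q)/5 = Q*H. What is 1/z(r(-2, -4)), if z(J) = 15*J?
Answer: 1/600 ≈ 0.0016667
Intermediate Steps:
r(H, Q) = 5*H*Q (r(H, Q) = 5*(Q*H) = 5*(H*Q) = 5*H*Q)
1/z(r(-2, -4)) = 1/(15*(5*(-2)*(-4))) = 1/(15*40) = 1/600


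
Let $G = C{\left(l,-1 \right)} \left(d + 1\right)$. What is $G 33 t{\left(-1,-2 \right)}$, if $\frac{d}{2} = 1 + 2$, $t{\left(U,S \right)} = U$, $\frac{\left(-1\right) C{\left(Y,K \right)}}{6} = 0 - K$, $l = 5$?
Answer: $1386$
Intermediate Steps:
$C{\left(Y,K \right)} = 6 K$ ($C{\left(Y,K \right)} = - 6 \left(0 - K\right) = - 6 \left(- K\right) = 6 K$)
$d = 6$ ($d = 2 \left(1 + 2\right) = 2 \cdot 3 = 6$)
$G = -42$ ($G = 6 \left(-1\right) \left(6 + 1\right) = \left(-6\right) 7 = -42$)
$G 33 t{\left(-1,-2 \right)} = \left(-42\right) 33 \left(-1\right) = \left(-1386\right) \left(-1\right) = 1386$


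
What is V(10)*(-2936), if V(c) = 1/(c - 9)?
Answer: -2936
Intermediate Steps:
V(c) = 1/(-9 + c)
V(10)*(-2936) = -2936/(-9 + 10) = -2936/1 = 1*(-2936) = -2936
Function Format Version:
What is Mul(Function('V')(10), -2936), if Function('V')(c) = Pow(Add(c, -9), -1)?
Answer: -2936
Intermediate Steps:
Function('V')(c) = Pow(Add(-9, c), -1)
Mul(Function('V')(10), -2936) = Mul(Pow(Add(-9, 10), -1), -2936) = Mul(Pow(1, -1), -2936) = Mul(1, -2936) = -2936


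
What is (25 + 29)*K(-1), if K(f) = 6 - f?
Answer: 378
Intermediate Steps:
(25 + 29)*K(-1) = (25 + 29)*(6 - 1*(-1)) = 54*(6 + 1) = 54*7 = 378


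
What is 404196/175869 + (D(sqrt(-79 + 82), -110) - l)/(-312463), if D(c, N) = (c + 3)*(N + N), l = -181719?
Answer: 31484543159/18317518449 + 220*sqrt(3)/312463 ≈ 1.7200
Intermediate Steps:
D(c, N) = 2*N*(3 + c) (D(c, N) = (3 + c)*(2*N) = 2*N*(3 + c))
404196/175869 + (D(sqrt(-79 + 82), -110) - l)/(-312463) = 404196/175869 + (2*(-110)*(3 + sqrt(-79 + 82)) - 1*(-181719))/(-312463) = 404196*(1/175869) + (2*(-110)*(3 + sqrt(3)) + 181719)*(-1/312463) = 134732/58623 + ((-660 - 220*sqrt(3)) + 181719)*(-1/312463) = 134732/58623 + (181059 - 220*sqrt(3))*(-1/312463) = 134732/58623 + (-181059/312463 + 220*sqrt(3)/312463) = 31484543159/18317518449 + 220*sqrt(3)/312463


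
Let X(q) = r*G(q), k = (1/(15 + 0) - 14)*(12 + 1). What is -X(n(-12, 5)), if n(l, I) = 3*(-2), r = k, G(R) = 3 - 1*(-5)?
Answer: 21736/15 ≈ 1449.1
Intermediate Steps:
G(R) = 8 (G(R) = 3 + 5 = 8)
k = -2717/15 (k = (1/15 - 14)*13 = -209/15*13 = -2717/15 ≈ -181.13)
r = -2717/15 ≈ -181.13
n(l, I) = -6
X(q) = -21736/15 (X(q) = -2717/15*8 = -21736/15)
-X(n(-12, 5)) = -1*(-21736/15) = 21736/15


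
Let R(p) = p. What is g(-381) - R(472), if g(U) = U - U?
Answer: -472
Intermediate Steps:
g(U) = 0
g(-381) - R(472) = 0 - 1*472 = 0 - 472 = -472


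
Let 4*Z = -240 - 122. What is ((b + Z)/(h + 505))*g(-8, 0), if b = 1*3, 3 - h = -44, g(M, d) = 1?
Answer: -175/1104 ≈ -0.15851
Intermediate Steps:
Z = -181/2 (Z = (-240 - 122)/4 = (¼)*(-362) = -181/2 ≈ -90.500)
h = 47 (h = 3 - 1*(-44) = 3 + 44 = 47)
b = 3
((b + Z)/(h + 505))*g(-8, 0) = ((3 - 181/2)/(47 + 505))*1 = -175/2/552*1 = -175/2*1/552*1 = -175/1104*1 = -175/1104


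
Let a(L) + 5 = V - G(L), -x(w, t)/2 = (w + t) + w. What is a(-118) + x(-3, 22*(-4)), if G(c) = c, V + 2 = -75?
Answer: 224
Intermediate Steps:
V = -77 (V = -2 - 75 = -77)
x(w, t) = -4*w - 2*t (x(w, t) = -2*((w + t) + w) = -2*((t + w) + w) = -2*(t + 2*w) = -4*w - 2*t)
a(L) = -82 - L (a(L) = -5 + (-77 - L) = -82 - L)
a(-118) + x(-3, 22*(-4)) = (-82 - 1*(-118)) + (-4*(-3) - 44*(-4)) = (-82 + 118) + (12 - 2*(-88)) = 36 + (12 + 176) = 36 + 188 = 224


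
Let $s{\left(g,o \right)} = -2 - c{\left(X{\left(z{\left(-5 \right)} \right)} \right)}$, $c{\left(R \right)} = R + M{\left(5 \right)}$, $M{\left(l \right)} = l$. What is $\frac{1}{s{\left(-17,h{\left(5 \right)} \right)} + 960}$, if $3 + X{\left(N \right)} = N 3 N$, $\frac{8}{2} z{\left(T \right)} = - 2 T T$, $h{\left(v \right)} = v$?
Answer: $\frac{4}{1949} \approx 0.0020523$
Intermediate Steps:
$z{\left(T \right)} = - \frac{T^{2}}{2}$ ($z{\left(T \right)} = \frac{- 2 T T}{4} = \frac{\left(-2\right) T^{2}}{4} = - \frac{T^{2}}{2}$)
$X{\left(N \right)} = -3 + 3 N^{2}$ ($X{\left(N \right)} = -3 + N 3 N = -3 + 3 N N = -3 + 3 N^{2}$)
$c{\left(R \right)} = 5 + R$ ($c{\left(R \right)} = R + 5 = 5 + R$)
$s{\left(g,o \right)} = - \frac{1891}{4}$ ($s{\left(g,o \right)} = -2 - \left(5 - \left(3 - 3 \left(- \frac{\left(-5\right)^{2}}{2}\right)^{2}\right)\right) = -2 - \left(5 - \left(3 - 3 \left(\left(- \frac{1}{2}\right) 25\right)^{2}\right)\right) = -2 - \left(5 - \left(3 - 3 \left(- \frac{25}{2}\right)^{2}\right)\right) = -2 - \left(5 + \left(-3 + 3 \cdot \frac{625}{4}\right)\right) = -2 - \left(5 + \left(-3 + \frac{1875}{4}\right)\right) = -2 - \left(5 + \frac{1863}{4}\right) = -2 - \frac{1883}{4} = - \frac{1891}{4}$)
$\frac{1}{s{\left(-17,h{\left(5 \right)} \right)} + 960} = \frac{1}{- \frac{1891}{4} + 960} = \frac{1}{\frac{1949}{4}} = \frac{4}{1949}$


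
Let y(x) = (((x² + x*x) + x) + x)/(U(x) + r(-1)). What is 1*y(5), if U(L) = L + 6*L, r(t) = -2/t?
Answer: 60/37 ≈ 1.6216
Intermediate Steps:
U(L) = 7*L
y(x) = (2*x + 2*x²)/(2 + 7*x) (y(x) = (((x² + x*x) + x) + x)/(7*x - 2/(-1)) = (((x² + x²) + x) + x)/(7*x - 2*(-1)) = ((2*x² + x) + x)/(7*x + 2) = ((x + 2*x²) + x)/(2 + 7*x) = (2*x + 2*x²)/(2 + 7*x))
1*y(5) = 1*(2*5*(1 + 5)/(2 + 7*5)) = 1*(2*5*6/(2 + 35)) = 1*(2*5*6/37) = 1*(2*5*(1/37)*6) = 1*(60/37) = 60/37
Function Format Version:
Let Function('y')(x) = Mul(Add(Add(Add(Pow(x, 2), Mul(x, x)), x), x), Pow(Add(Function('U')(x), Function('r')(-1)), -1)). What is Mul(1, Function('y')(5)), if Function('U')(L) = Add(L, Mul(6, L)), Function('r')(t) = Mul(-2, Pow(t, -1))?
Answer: Rational(60, 37) ≈ 1.6216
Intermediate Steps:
Function('U')(L) = Mul(7, L)
Function('y')(x) = Mul(Pow(Add(2, Mul(7, x)), -1), Add(Mul(2, x), Mul(2, Pow(x, 2)))) (Function('y')(x) = Mul(Add(Add(Add(Pow(x, 2), Mul(x, x)), x), x), Pow(Add(Mul(7, x), Mul(-2, Pow(-1, -1))), -1)) = Mul(Add(Add(Add(Pow(x, 2), Pow(x, 2)), x), x), Pow(Add(Mul(7, x), Mul(-2, -1)), -1)) = Mul(Add(Add(Mul(2, Pow(x, 2)), x), x), Pow(Add(Mul(7, x), 2), -1)) = Mul(Add(Add(x, Mul(2, Pow(x, 2))), x), Pow(Add(2, Mul(7, x)), -1)) = Mul(Add(Mul(2, x), Mul(2, Pow(x, 2))), Pow(Add(2, Mul(7, x)), -1)) = Mul(Pow(Add(2, Mul(7, x)), -1), Add(Mul(2, x), Mul(2, Pow(x, 2)))))
Mul(1, Function('y')(5)) = Mul(1, Mul(2, 5, Pow(Add(2, Mul(7, 5)), -1), Add(1, 5))) = Mul(1, Mul(2, 5, Pow(Add(2, 35), -1), 6)) = Mul(1, Mul(2, 5, Pow(37, -1), 6)) = Mul(1, Mul(2, 5, Rational(1, 37), 6)) = Mul(1, Rational(60, 37)) = Rational(60, 37)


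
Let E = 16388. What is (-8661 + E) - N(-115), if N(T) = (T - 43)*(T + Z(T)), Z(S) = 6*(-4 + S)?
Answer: -123255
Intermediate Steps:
Z(S) = -24 + 6*S
N(T) = (-43 + T)*(-24 + 7*T) (N(T) = (T - 43)*(T + (-24 + 6*T)) = (-43 + T)*(-24 + 7*T))
(-8661 + E) - N(-115) = (-8661 + 16388) - (1032 - 325*(-115) + 7*(-115)²) = 7727 - (1032 + 37375 + 7*13225) = 7727 - (1032 + 37375 + 92575) = 7727 - 1*130982 = 7727 - 130982 = -123255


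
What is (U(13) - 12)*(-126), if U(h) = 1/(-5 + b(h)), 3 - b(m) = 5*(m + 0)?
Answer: 101430/67 ≈ 1513.9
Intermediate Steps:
b(m) = 3 - 5*m (b(m) = 3 - 5*(m + 0) = 3 - 5*m)
U(h) = 1/(-2 - 5*h) (U(h) = 1/(-5 + (3 - 5*h)) = 1/(-2 - 5*h))
(U(13) - 12)*(-126) = (-1/(2 + 5*13) - 12)*(-126) = (-1/(2 + 65) - 12)*(-126) = (-1/67 - 12)*(-126) = -805/67*(-126) = 101430/67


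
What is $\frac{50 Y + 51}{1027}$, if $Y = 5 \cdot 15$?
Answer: $\frac{3801}{1027} \approx 3.7011$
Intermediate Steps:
$Y = 75$
$\frac{50 Y + 51}{1027} = \frac{50 \cdot 75 + 51}{1027} = \left(3750 + 51\right) \frac{1}{1027} = 3801 \cdot \frac{1}{1027} = \frac{3801}{1027}$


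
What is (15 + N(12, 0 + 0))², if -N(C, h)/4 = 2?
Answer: 49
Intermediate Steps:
N(C, h) = -8 (N(C, h) = -4*2 = -8)
(15 + N(12, 0 + 0))² = (15 - 8)² = 7² = 49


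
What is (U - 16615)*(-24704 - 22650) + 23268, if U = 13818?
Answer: 132472406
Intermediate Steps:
(U - 16615)*(-24704 - 22650) + 23268 = (13818 - 16615)*(-24704 - 22650) + 23268 = -2797*(-47354) + 23268 = 132449138 + 23268 = 132472406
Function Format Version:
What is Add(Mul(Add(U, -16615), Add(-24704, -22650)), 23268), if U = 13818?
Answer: 132472406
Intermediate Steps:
Add(Mul(Add(U, -16615), Add(-24704, -22650)), 23268) = Add(Mul(Add(13818, -16615), Add(-24704, -22650)), 23268) = Add(Mul(-2797, -47354), 23268) = Add(132449138, 23268) = 132472406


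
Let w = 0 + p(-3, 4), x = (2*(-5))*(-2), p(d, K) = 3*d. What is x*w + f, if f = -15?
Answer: -195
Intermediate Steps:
x = 20 (x = -10*(-2) = 20)
w = -9 (w = 0 + 3*(-3) = 0 - 9 = -9)
x*w + f = 20*(-9) - 15 = -180 - 15 = -195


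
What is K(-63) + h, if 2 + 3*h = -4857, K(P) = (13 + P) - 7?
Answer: -5030/3 ≈ -1676.7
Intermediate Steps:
K(P) = 6 + P
h = -4859/3 (h = -⅔ + (⅓)*(-4857) = -⅔ - 1619 = -4859/3 ≈ -1619.7)
K(-63) + h = (6 - 63) - 4859/3 = -57 - 4859/3 = -5030/3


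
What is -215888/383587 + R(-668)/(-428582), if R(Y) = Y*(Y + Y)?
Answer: -217428580896/82199241817 ≈ -2.6451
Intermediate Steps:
R(Y) = 2*Y² (R(Y) = Y*(2*Y) = 2*Y²)
-215888/383587 + R(-668)/(-428582) = -215888/383587 + (2*(-668)²)/(-428582) = -215888*1/383587 + (2*446224)*(-1/428582) = -215888/383587 + 892448*(-1/428582) = -215888/383587 - 446224/214291 = -217428580896/82199241817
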